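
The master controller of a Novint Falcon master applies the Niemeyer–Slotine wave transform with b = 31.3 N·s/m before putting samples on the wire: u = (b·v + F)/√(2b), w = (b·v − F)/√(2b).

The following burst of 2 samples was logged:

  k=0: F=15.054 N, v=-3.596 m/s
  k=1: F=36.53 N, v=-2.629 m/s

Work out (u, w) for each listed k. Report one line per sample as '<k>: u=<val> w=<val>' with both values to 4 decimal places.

k=0: b·v=31.3×(-3.596)=-112.5548; √(2b)=7.9120; u=(-112.5548+15.054)/7.9120=-12.3231, w=(-112.5548−15.054)/7.9120=-16.1285
k=1: b·v=31.3×(-2.629)=-82.2877; √(2b)=7.9120; u=(-82.2877+36.53)/7.9120=-5.7833, w=(-82.2877−36.53)/7.9120=-15.0174

0: u=-12.3231 w=-16.1285
1: u=-5.7833 w=-15.0174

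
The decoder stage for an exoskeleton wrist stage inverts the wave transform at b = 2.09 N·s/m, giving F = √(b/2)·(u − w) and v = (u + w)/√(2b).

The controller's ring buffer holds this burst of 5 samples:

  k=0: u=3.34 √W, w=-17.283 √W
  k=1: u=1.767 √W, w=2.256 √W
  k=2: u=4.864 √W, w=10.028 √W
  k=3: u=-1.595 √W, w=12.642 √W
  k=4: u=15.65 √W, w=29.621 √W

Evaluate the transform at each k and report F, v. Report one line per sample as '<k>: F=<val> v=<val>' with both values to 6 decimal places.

0: F=21.081912 v=-6.819744
1: F=-0.499881 v=1.967714
2: F=-5.278911 v=7.283915
3: F=-14.553808 v=5.403264
4: F=-14.281888 v=22.142770

k=0: u−w=20.623000, u+w=-13.943000; √(b/2)=1.022252, √(2b)=2.044505; F=1.022252×20.623=21.081912, v=-13.943000/2.044505=-6.819744
k=1: u−w=-0.489000, u+w=4.023000; √(b/2)=1.022252, √(2b)=2.044505; F=1.022252×(-0.489)=-0.499881, v=4.023000/2.044505=1.967714
k=2: u−w=-5.164000, u+w=14.892000; √(b/2)=1.022252, √(2b)=2.044505; F=1.022252×(-5.164)=-5.278911, v=14.892000/2.044505=7.283915
k=3: u−w=-14.237000, u+w=11.047000; √(b/2)=1.022252, √(2b)=2.044505; F=1.022252×(-14.237)=-14.553808, v=11.047000/2.044505=5.403264
k=4: u−w=-13.971000, u+w=45.271000; √(b/2)=1.022252, √(2b)=2.044505; F=1.022252×(-13.971)=-14.281888, v=45.271000/2.044505=22.142770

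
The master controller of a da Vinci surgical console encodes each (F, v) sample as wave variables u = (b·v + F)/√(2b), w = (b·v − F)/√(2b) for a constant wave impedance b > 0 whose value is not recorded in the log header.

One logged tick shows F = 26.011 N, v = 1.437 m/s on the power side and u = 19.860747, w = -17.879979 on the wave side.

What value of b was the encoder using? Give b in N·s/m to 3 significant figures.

u + w = 1.980768;  u + w = √(2b)·v, so √(2b) = 1.980768/1.437 = 1.378405.
b = (√(2b))²/2 = 1.900000/2 = 0.950000.
(Check via u − w = 2F/√(2b): u − w = 37.740726, 2F/√(2b) = 37.740722.)

b = 0.95 N·s/m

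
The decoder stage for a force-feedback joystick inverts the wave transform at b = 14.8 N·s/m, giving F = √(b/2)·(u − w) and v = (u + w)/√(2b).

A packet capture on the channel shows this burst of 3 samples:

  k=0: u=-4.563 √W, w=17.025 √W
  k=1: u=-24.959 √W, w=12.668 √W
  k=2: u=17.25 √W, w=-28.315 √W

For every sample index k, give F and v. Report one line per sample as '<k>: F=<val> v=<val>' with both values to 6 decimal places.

k=0: u−w=-21.588000, u+w=12.462000; √(b/2)=2.720294, √(2b)=5.440588; F=2.720294×(-21.588)=-58.725709, v=12.462000/5.440588=2.290561
k=1: u−w=-37.627000, u+w=-12.291000; √(b/2)=2.720294, √(2b)=5.440588; F=2.720294×(-37.627)=-102.356506, v=-12.291000/5.440588=-2.259131
k=2: u−w=45.565000, u+w=-11.065000; √(b/2)=2.720294, √(2b)=5.440588; F=2.720294×45.565=123.950201, v=-11.065000/5.440588=-2.033787

0: F=-58.725709 v=2.290561
1: F=-102.356506 v=-2.259131
2: F=123.950201 v=-2.033787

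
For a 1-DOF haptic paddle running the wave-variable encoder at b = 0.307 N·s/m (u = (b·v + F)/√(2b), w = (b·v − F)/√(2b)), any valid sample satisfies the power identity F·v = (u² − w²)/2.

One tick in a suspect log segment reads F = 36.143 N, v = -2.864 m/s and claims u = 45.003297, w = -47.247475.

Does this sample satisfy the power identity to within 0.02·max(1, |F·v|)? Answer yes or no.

F·v = 36.143×(-2.864) = -103.513552 W.
(u² − w²)/2 = (2025.296741 − 2232.323894)/2 = -103.513577 W.
|Δ| = 0.000025;  2% of max(1, |F·v|) = 2.070271.

yes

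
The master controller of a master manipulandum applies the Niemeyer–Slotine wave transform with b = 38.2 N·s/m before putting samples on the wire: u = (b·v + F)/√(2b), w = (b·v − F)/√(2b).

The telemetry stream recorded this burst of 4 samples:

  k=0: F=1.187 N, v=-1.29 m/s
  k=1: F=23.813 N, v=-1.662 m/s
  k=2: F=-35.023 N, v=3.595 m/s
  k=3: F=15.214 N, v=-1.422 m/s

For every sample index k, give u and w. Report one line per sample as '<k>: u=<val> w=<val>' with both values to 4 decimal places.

k=0: b·v=38.2×(-1.29)=-49.2780; √(2b)=8.7407; u=(-49.2780+1.187)/8.7407=-5.5020, w=(-49.2780−1.187)/8.7407=-5.7736
k=1: b·v=38.2×(-1.662)=-63.4884; √(2b)=8.7407; u=(-63.4884+23.813)/8.7407=-4.5392, w=(-63.4884−23.813)/8.7407=-9.9879
k=2: b·v=38.2×3.595=137.3290; √(2b)=8.7407; u=(137.3290+(-35.023))/8.7407=11.7045, w=(137.3290−(-35.023))/8.7407=19.7183
k=3: b·v=38.2×(-1.422)=-54.3204; √(2b)=8.7407; u=(-54.3204+15.214)/8.7407=-4.4741, w=(-54.3204−15.214)/8.7407=-7.9552

0: u=-5.5020 w=-5.7736
1: u=-4.5392 w=-9.9879
2: u=11.7045 w=19.7183
3: u=-4.4741 w=-7.9552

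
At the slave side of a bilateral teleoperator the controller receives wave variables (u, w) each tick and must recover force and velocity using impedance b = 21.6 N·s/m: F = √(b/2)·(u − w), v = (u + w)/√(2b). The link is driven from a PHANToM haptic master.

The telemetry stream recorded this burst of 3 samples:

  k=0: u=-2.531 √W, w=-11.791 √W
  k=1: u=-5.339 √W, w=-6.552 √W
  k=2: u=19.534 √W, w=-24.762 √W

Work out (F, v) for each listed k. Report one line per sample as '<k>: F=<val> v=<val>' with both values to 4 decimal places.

0: F=30.4315 v=-2.1790
1: F=3.9863 v=-1.8092
2: F=145.5715 v=-0.7954

k=0: u−w=9.2600, u+w=-14.3220; √(b/2)=3.2863, √(2b)=6.5727; F=3.2863×9.26=30.4315, v=-14.3220/6.5727=-2.1790
k=1: u−w=1.2130, u+w=-11.8910; √(b/2)=3.2863, √(2b)=6.5727; F=3.2863×1.213=3.9863, v=-11.8910/6.5727=-1.8092
k=2: u−w=44.2960, u+w=-5.2280; √(b/2)=3.2863, √(2b)=6.5727; F=3.2863×44.296=145.5715, v=-5.2280/6.5727=-0.7954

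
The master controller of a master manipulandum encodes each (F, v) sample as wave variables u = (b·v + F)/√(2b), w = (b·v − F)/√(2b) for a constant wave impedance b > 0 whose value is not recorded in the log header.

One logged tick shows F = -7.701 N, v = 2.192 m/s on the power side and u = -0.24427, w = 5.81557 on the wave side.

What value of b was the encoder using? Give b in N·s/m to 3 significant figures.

u + w = 5.57130;  u + w = √(2b)·v, so √(2b) = 5.57130/2.192 = 2.54165.
b = (√(2b))²/2 = 6.45999/2 = 3.23000.
(Check via u − w = 2F/√(2b): u − w = -6.05984, 2F/√(2b) = -6.05984.)

b = 3.23 N·s/m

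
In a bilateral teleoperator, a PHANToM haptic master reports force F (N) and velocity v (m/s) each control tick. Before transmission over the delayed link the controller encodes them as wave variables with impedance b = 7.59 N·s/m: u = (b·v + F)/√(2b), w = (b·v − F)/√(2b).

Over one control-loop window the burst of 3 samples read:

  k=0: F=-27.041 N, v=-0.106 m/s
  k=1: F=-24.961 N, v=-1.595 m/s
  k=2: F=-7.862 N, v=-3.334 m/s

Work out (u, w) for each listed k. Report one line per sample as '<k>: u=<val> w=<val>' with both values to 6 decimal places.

k=0: b·v=7.59×(-0.106)=-0.804540; √(2b)=3.896152; u=(-0.804540+(-27.041))/3.896152=-7.146934, w=(-0.804540−(-27.041))/3.896152=6.733942
k=1: b·v=7.59×(-1.595)=-12.106050; √(2b)=3.896152; u=(-12.106050+(-24.961))/3.896152=-9.513759, w=(-12.106050−(-24.961))/3.896152=3.299396
k=2: b·v=7.59×(-3.334)=-25.305060; √(2b)=3.896152; u=(-25.305060+(-7.862))/3.896152=-8.512774, w=(-25.305060−(-7.862))/3.896152=-4.476997

0: u=-7.146934 w=6.733942
1: u=-9.513759 w=3.299396
2: u=-8.512774 w=-4.476997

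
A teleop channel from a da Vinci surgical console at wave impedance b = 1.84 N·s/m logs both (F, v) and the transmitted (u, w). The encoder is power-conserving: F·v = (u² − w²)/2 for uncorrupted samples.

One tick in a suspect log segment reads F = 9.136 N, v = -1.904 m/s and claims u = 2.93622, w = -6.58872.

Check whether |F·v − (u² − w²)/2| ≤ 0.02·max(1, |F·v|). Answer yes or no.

yes

F·v = 9.136×(-1.904) = -17.3949 W.
(u² − w²)/2 = (8.6214 − 43.4112)/2 = -17.3949 W.
|Δ| = 0.0000;  2% of max(1, |F·v|) = 0.3479.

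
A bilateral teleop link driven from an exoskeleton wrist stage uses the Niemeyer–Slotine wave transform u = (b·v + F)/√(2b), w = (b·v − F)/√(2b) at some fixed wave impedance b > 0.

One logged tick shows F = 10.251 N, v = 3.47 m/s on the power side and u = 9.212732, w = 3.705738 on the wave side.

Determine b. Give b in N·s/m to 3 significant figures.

b = 6.93 N·s/m

u + w = 12.918470;  u + w = √(2b)·v, so √(2b) = 12.918470/3.47 = 3.722902.
b = (√(2b))²/2 = 13.859999/2 = 6.930000.
(Check via u − w = 2F/√(2b): u − w = 5.506994, 2F/√(2b) = 5.506994.)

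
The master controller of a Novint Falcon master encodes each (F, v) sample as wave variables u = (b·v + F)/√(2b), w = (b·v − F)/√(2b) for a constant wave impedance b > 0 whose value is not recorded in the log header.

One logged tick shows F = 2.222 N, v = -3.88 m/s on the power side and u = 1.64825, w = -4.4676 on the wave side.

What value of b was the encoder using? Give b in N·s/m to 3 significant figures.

b = 0.264 N·s/m

u + w = -2.81935;  u + w = √(2b)·v, so √(2b) = -2.81935/(-3.88) = 0.72664.
b = (√(2b))²/2 = 0.52800/2 = 0.26400.
(Check via u − w = 2F/√(2b): u − w = 6.11585, 2F/√(2b) = 6.11585.)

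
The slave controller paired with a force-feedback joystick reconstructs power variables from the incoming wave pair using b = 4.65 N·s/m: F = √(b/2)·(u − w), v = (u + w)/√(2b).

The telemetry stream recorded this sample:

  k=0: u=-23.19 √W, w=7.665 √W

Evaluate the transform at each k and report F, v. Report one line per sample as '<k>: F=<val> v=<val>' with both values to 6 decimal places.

0: F=-47.047552 v=-5.090848

k=0: u−w=-30.855000, u+w=-15.525000; √(b/2)=1.524795, √(2b)=3.049590; F=1.524795×(-30.855)=-47.047552, v=-15.525000/3.049590=-5.090848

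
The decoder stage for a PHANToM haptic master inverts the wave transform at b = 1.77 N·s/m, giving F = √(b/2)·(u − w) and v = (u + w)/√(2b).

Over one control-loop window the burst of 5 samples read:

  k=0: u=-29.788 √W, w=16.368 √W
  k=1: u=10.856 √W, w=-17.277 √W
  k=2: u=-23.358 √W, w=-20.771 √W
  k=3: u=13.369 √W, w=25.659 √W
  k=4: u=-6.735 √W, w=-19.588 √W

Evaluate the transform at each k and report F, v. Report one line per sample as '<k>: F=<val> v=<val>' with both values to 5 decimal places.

0: F=-43.42100 v=-7.13265
1: F=26.46596 v=-3.41272
2: F=-2.43371 v=-23.45430
3: F=-11.56175 v=20.74315
4: F=12.09139 v=-13.99052

k=0: u−w=-46.15600, u+w=-13.42000; √(b/2)=0.94074, √(2b)=1.88149; F=0.94074×(-46.156)=-43.42100, v=-13.42000/1.88149=-7.13265
k=1: u−w=28.13300, u+w=-6.42100; √(b/2)=0.94074, √(2b)=1.88149; F=0.94074×28.133=26.46596, v=-6.42100/1.88149=-3.41272
k=2: u−w=-2.58700, u+w=-44.12900; √(b/2)=0.94074, √(2b)=1.88149; F=0.94074×(-2.587)=-2.43371, v=-44.12900/1.88149=-23.45430
k=3: u−w=-12.29000, u+w=39.02800; √(b/2)=0.94074, √(2b)=1.88149; F=0.94074×(-12.29)=-11.56175, v=39.02800/1.88149=20.74315
k=4: u−w=12.85300, u+w=-26.32300; √(b/2)=0.94074, √(2b)=1.88149; F=0.94074×12.853=12.09139, v=-26.32300/1.88149=-13.99052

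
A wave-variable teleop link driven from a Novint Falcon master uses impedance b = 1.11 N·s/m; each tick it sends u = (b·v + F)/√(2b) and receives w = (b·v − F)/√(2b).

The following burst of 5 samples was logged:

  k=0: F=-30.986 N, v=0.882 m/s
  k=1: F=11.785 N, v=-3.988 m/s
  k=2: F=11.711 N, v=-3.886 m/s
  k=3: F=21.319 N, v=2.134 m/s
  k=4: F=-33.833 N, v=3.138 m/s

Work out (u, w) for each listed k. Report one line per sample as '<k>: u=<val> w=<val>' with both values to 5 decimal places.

k=0: b·v=1.11×0.882=0.97902; √(2b)=1.48997; u=(0.97902+(-30.986))/1.48997=-20.13937, w=(0.97902−(-30.986))/1.48997=21.45352
k=1: b·v=1.11×(-3.988)=-4.42668; √(2b)=1.48997; u=(-4.42668+11.785)/1.48997=4.93858, w=(-4.42668−11.785)/1.48997=-10.88057
k=2: b·v=1.11×(-3.886)=-4.31346; √(2b)=1.48997; u=(-4.31346+11.711)/1.48997=4.96490, w=(-4.31346−11.711)/1.48997=-10.75491
k=3: b·v=1.11×2.134=2.36874; √(2b)=1.48997; u=(2.36874+21.319)/1.48997=15.89817, w=(2.36874−21.319)/1.48997=-12.71858
k=4: b·v=1.11×3.138=3.48318; √(2b)=1.48997; u=(3.48318+(-33.833))/1.48997=-20.36947, w=(3.48318−(-33.833))/1.48997=25.04498

0: u=-20.13937 w=21.45352
1: u=4.93858 w=-10.88057
2: u=4.96490 w=-10.75491
3: u=15.89817 w=-12.71858
4: u=-20.36947 w=25.04498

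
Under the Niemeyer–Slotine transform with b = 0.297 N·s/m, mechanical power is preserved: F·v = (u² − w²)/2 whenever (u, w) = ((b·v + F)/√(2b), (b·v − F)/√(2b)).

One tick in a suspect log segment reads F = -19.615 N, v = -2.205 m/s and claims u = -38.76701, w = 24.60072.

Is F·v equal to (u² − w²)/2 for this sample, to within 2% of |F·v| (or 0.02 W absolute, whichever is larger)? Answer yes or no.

no

F·v = (-19.615)×(-2.205) = 43.2511 W.
(u² − w²)/2 = (1502.8811 − 605.1954)/2 = 448.8428 W.
|Δ| = 405.5917;  2% of max(1, |F·v|) = 0.8650.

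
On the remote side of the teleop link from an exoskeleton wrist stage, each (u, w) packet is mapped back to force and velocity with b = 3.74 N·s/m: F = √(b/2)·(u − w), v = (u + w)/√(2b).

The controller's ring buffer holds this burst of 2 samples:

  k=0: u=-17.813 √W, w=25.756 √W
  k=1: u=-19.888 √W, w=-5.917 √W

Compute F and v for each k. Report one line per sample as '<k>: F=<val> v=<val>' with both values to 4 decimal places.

0: F=-59.5797 v=2.9042
1: F=-19.1051 v=-9.4352

k=0: u−w=-43.5690, u+w=7.9430; √(b/2)=1.3675, √(2b)=2.7350; F=1.3675×(-43.569)=-59.5797, v=7.9430/2.7350=2.9042
k=1: u−w=-13.9710, u+w=-25.8050; √(b/2)=1.3675, √(2b)=2.7350; F=1.3675×(-13.971)=-19.1051, v=-25.8050/2.7350=-9.4352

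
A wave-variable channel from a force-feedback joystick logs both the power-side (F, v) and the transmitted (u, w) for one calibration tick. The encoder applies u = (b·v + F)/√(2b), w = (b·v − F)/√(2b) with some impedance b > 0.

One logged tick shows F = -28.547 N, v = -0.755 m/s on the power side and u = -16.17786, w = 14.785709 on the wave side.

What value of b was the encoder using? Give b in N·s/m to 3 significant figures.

u + w = -1.392151;  u + w = √(2b)·v, so √(2b) = -1.392151/(-0.755) = 1.843909.
b = (√(2b))²/2 = 3.399999/2 = 1.699999.
(Check via u − w = 2F/√(2b): u − w = -30.963569, 2F/√(2b) = -30.963574.)

b = 1.7 N·s/m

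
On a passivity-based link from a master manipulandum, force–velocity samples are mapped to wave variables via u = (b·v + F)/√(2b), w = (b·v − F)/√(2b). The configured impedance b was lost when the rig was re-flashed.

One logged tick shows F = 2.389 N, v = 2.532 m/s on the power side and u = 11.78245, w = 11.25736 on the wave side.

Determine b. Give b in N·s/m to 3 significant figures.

b = 41.4 N·s/m

u + w = 23.03981;  u + w = √(2b)·v, so √(2b) = 23.03981/2.532 = 9.09945.
b = (√(2b))²/2 = 82.80001/2 = 41.40000.
(Check via u − w = 2F/√(2b): u − w = 0.52509, 2F/√(2b) = 0.52509.)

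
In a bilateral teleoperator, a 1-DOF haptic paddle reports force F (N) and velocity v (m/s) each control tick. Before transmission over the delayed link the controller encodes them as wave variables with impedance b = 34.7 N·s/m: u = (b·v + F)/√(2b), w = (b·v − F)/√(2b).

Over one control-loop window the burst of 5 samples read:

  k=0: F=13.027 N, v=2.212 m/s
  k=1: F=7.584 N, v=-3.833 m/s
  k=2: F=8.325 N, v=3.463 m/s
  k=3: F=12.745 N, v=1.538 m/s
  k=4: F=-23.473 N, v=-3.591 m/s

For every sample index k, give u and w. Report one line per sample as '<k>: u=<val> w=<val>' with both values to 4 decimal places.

k=0: b·v=34.7×2.212=76.7564; √(2b)=8.3307; u=(76.7564+13.027)/8.3307=10.7775, w=(76.7564−13.027)/8.3307=7.6500
k=1: b·v=34.7×(-3.833)=-133.0051; √(2b)=8.3307; u=(-133.0051+7.584)/8.3307=-15.0554, w=(-133.0051−7.584)/8.3307=-16.8761
k=2: b·v=34.7×3.463=120.1661; √(2b)=8.3307; u=(120.1661+8.325)/8.3307=15.4239, w=(120.1661−8.325)/8.3307=13.4252
k=3: b·v=34.7×1.538=53.3686; √(2b)=8.3307; u=(53.3686+12.745)/8.3307=7.9362, w=(53.3686−12.745)/8.3307=4.8764
k=4: b·v=34.7×(-3.591)=-124.6077; √(2b)=8.3307; u=(-124.6077+(-23.473))/8.3307=-17.7754, w=(-124.6077−(-23.473))/8.3307=-12.1400

0: u=10.7775 w=7.6500
1: u=-15.0554 w=-16.8761
2: u=15.4239 w=13.4252
3: u=7.9362 w=4.8764
4: u=-17.7754 w=-12.1400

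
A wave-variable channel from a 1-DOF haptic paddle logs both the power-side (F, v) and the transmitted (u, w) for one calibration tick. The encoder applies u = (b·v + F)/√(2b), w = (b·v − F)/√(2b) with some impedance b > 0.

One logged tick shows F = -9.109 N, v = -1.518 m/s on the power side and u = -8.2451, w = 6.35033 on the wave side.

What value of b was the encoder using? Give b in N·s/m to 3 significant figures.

b = 0.779 N·s/m

u + w = -1.8948;  u + w = √(2b)·v, so √(2b) = -1.8948/(-1.518) = 1.2482.
b = (√(2b))²/2 = 1.5580/2 = 0.7790.
(Check via u − w = 2F/√(2b): u − w = -14.5954, 2F/√(2b) = -14.5954.)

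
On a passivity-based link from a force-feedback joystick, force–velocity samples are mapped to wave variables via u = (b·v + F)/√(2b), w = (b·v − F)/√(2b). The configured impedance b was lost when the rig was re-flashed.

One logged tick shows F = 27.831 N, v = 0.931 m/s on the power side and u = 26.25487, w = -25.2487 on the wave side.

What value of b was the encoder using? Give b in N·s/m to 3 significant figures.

b = 0.584 N·s/m

u + w = 1.00617;  u + w = √(2b)·v, so √(2b) = 1.00617/0.931 = 1.08074.
b = (√(2b))²/2 = 1.16800/2 = 0.58400.
(Check via u − w = 2F/√(2b): u − w = 51.50357, 2F/√(2b) = 51.50355.)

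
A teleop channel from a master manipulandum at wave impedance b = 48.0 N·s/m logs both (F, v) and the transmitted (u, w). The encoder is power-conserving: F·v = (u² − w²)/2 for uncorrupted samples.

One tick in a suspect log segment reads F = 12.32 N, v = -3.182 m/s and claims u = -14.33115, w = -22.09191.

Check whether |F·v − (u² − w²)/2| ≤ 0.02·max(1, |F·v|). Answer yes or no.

no

F·v = 12.32×(-3.182) = -39.2022 W.
(u² − w²)/2 = (205.3819 − 488.0525)/2 = -141.3353 W.
|Δ| = 102.1331;  2% of max(1, |F·v|) = 0.7840.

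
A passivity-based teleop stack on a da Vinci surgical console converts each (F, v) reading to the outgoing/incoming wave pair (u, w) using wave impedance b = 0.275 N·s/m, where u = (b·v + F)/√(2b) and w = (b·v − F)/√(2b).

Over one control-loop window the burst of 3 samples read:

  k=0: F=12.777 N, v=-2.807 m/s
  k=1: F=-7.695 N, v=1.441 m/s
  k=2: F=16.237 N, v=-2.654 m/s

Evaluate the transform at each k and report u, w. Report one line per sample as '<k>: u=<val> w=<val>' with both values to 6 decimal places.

0: u=16.187640 w=-18.269367
1: u=-9.841599 w=10.910273
2: u=20.909837 w=-22.878096

k=0: b·v=0.275×(-2.807)=-0.771925; √(2b)=0.741620; u=(-0.771925+12.777)/0.741620=16.187640, w=(-0.771925−12.777)/0.741620=-18.269367
k=1: b·v=0.275×1.441=0.396275; √(2b)=0.741620; u=(0.396275+(-7.695))/0.741620=-9.841599, w=(0.396275−(-7.695))/0.741620=10.910273
k=2: b·v=0.275×(-2.654)=-0.729850; √(2b)=0.741620; u=(-0.729850+16.237)/0.741620=20.909837, w=(-0.729850−16.237)/0.741620=-22.878096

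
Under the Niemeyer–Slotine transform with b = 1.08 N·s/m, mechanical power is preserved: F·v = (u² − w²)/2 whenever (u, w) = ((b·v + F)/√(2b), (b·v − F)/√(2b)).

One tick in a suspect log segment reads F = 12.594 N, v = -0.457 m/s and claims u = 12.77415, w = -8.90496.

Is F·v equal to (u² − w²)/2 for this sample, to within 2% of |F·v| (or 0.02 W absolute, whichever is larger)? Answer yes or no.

F·v = 12.594×(-0.457) = -5.7555 W.
(u² − w²)/2 = (163.1789 − 79.2983)/2 = 41.9403 W.
|Δ| = 47.6958;  2% of max(1, |F·v|) = 0.1151.

no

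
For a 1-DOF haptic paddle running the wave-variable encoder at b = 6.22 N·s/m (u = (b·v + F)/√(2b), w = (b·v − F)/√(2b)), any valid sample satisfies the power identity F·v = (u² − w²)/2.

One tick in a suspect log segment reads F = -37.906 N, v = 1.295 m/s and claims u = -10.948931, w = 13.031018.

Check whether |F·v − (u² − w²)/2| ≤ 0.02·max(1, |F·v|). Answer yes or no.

F·v = (-37.906)×1.295 = -49.088270 W.
(u² − w²)/2 = (119.879090 − 169.807430)/2 = -24.964170 W.
|Δ| = 24.124100;  2% of max(1, |F·v|) = 0.981765.

no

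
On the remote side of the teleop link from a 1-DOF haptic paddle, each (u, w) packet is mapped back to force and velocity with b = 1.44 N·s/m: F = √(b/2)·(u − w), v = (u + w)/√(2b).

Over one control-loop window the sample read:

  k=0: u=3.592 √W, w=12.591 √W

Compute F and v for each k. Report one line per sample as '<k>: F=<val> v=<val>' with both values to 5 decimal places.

k=0: u−w=-8.99900, u+w=16.18300; √(b/2)=0.84853, √(2b)=1.69706; F=0.84853×(-8.999)=-7.63590, v=16.18300/1.69706=9.53592

0: F=-7.63590 v=9.53592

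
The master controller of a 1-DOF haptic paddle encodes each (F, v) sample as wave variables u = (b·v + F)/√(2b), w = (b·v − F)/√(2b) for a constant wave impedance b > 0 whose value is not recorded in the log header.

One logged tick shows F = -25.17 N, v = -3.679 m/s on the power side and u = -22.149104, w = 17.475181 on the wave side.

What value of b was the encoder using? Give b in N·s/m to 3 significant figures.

u + w = -4.673923;  u + w = √(2b)·v, so √(2b) = -4.673923/(-3.679) = 1.270433.
b = (√(2b))²/2 = 1.614000/2 = 0.807000.
(Check via u − w = 2F/√(2b): u − w = -39.624285, 2F/√(2b) = -39.624286.)

b = 0.807 N·s/m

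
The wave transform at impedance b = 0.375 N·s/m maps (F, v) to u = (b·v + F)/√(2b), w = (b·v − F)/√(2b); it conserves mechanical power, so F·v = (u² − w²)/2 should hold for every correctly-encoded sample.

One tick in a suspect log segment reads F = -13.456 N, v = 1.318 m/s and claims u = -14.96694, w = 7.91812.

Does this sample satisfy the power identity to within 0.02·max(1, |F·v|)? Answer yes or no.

F·v = (-13.456)×1.318 = -17.7350 W.
(u² − w²)/2 = (224.0093 − 62.6966)/2 = 80.6563 W.
|Δ| = 98.3913;  2% of max(1, |F·v|) = 0.3547.

no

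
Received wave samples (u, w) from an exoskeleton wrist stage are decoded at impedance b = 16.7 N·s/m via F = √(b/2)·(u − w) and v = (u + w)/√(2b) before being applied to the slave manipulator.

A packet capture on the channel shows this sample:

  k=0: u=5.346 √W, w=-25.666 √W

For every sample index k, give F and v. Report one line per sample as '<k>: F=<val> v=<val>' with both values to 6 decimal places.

0: F=89.613412 v=-3.516013

k=0: u−w=31.012000, u+w=-20.320000; √(b/2)=2.889637, √(2b)=5.779273; F=2.889637×31.012=89.613412, v=-20.320000/5.779273=-3.516013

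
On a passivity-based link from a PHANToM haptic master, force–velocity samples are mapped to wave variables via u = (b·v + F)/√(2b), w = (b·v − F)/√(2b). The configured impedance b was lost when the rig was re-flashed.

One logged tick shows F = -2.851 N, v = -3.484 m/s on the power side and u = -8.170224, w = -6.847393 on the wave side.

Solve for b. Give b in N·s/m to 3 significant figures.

u + w = -15.017617;  u + w = √(2b)·v, so √(2b) = -15.017617/(-3.484) = 4.310453.
b = (√(2b))²/2 = 18.580002/2 = 9.290001.
(Check via u − w = 2F/√(2b): u − w = -1.322831, 2F/√(2b) = -1.322831.)

b = 9.29 N·s/m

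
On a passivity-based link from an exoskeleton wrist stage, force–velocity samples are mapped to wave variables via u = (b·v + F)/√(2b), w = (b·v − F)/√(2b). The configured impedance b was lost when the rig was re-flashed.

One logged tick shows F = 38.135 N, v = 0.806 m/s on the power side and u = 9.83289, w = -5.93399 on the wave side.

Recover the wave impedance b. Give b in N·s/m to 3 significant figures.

b = 11.7 N·s/m

u + w = 3.89890;  u + w = √(2b)·v, so √(2b) = 3.89890/0.806 = 4.83734.
b = (√(2b))²/2 = 23.39991/2 = 11.69995.
(Check via u − w = 2F/√(2b): u − w = 15.76688, 2F/√(2b) = 15.76691.)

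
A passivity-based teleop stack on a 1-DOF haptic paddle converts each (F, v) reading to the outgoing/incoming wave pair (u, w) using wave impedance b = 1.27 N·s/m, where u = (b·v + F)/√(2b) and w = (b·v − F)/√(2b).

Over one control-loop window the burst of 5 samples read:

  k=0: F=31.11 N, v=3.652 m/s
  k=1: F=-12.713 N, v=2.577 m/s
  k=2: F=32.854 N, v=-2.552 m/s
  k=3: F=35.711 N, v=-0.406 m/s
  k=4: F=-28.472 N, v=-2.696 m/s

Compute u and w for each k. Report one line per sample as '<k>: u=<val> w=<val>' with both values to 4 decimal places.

k=0: b·v=1.27×3.652=4.6380; √(2b)=1.5937; u=(4.6380+31.11)/1.5937=22.4303, w=(4.6380−31.11)/1.5937=-16.6100
k=1: b·v=1.27×2.577=3.2728; √(2b)=1.5937; u=(3.2728+(-12.713))/1.5937=-5.9233, w=(3.2728−(-12.713))/1.5937=10.0304
k=2: b·v=1.27×(-2.552)=-3.2410; √(2b)=1.5937; u=(-3.2410+32.854)/1.5937=18.5808, w=(-3.2410−32.854)/1.5937=-22.6480
k=3: b·v=1.27×(-0.406)=-0.5156; √(2b)=1.5937; u=(-0.5156+35.711)/1.5937=22.0835, w=(-0.5156−35.711)/1.5937=-22.7306
k=4: b·v=1.27×(-2.696)=-3.4239; √(2b)=1.5937; u=(-3.4239+(-28.472))/1.5937=-20.0133, w=(-3.4239−(-28.472))/1.5937=15.7166

0: u=22.4303 w=-16.6100
1: u=-5.9233 w=10.0304
2: u=18.5808 w=-22.6480
3: u=22.0835 w=-22.7306
4: u=-20.0133 w=15.7166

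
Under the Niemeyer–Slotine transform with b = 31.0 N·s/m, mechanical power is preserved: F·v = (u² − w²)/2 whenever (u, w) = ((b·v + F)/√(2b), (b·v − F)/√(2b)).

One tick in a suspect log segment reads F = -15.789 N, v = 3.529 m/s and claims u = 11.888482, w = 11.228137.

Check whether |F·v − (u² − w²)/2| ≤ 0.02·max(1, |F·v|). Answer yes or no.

F·v = (-15.789)×3.529 = -55.719381 W.
(u² − w²)/2 = (141.336004 − 126.071060)/2 = 7.632472 W.
|Δ| = 63.351853;  2% of max(1, |F·v|) = 1.114388.

no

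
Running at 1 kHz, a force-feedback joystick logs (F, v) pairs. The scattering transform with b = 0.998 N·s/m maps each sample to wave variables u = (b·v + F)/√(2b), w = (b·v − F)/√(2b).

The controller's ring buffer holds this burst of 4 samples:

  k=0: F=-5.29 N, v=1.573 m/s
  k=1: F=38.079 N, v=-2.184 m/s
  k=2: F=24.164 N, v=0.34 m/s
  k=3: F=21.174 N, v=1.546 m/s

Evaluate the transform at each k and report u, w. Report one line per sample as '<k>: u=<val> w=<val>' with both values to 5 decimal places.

k=0: b·v=0.998×1.573=1.56985; √(2b)=1.41280; u=(1.56985+(-5.29))/1.41280=-2.63317, w=(1.56985−(-5.29))/1.41280=4.85551
k=1: b·v=0.998×(-2.184)=-2.17963; √(2b)=1.41280; u=(-2.17963+38.079)/1.41280=25.41011, w=(-2.17963−38.079)/1.41280=-28.49566
k=2: b·v=0.998×0.34=0.33932; √(2b)=1.41280; u=(0.33932+24.164)/1.41280=17.34382, w=(0.33932−24.164)/1.41280=-16.86346
k=3: b·v=0.998×1.546=1.54291; √(2b)=1.41280; u=(1.54291+21.174)/1.41280=16.07937, w=(1.54291−21.174)/1.41280=-13.89518

0: u=-2.63317 w=4.85551
1: u=25.41011 w=-28.49566
2: u=17.34382 w=-16.86346
3: u=16.07937 w=-13.89518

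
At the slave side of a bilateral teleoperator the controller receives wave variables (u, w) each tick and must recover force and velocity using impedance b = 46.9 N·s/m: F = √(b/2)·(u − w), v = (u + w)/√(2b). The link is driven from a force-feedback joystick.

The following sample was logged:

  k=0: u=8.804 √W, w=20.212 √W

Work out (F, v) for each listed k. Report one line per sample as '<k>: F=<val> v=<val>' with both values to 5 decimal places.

k=0: u−w=-11.40800, u+w=29.01600; √(b/2)=4.84252, √(2b)=9.68504; F=4.84252×(-11.408)=-55.24347, v=29.01600/9.68504=2.99596

0: F=-55.24347 v=2.99596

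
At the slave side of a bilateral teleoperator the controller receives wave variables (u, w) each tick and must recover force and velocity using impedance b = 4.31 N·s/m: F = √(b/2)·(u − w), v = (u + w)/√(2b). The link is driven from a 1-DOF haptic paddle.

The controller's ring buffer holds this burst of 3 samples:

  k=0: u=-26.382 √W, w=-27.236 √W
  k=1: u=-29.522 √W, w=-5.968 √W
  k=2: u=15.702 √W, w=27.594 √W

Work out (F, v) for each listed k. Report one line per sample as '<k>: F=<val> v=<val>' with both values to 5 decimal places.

k=0: u−w=0.85400, u+w=-53.61800; √(b/2)=1.46799, √(2b)=2.93598; F=1.46799×0.854=1.25367, v=-53.61800/2.93598=-18.26236
k=1: u−w=-23.55400, u+w=-35.49000; √(b/2)=1.46799, √(2b)=2.93598; F=1.46799×(-23.554)=-34.57708, v=-35.49000/2.93598=-12.08794
k=2: u−w=-11.89200, u+w=43.29600; √(b/2)=1.46799, √(2b)=2.93598; F=1.46799×(-11.892)=-17.45736, v=43.29600/2.93598=14.74668

0: F=1.25367 v=-18.26236
1: F=-34.57708 v=-12.08794
2: F=-17.45736 v=14.74668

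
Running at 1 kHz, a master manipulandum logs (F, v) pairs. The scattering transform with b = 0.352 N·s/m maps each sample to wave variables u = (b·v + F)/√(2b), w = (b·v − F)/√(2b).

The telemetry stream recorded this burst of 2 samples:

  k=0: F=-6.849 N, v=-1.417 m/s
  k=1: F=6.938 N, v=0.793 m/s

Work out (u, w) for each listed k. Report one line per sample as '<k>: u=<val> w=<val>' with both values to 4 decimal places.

k=0: b·v=0.352×(-1.417)=-0.4988; √(2b)=0.8390; u=(-0.4988+(-6.849))/0.8390=-8.7573, w=(-0.4988−(-6.849))/0.8390=7.5684
k=1: b·v=0.352×0.793=0.2791; √(2b)=0.8390; u=(0.2791+6.938)/0.8390=8.6016, w=(0.2791−6.938)/0.8390=-7.9362

0: u=-8.7573 w=7.5684
1: u=8.6016 w=-7.9362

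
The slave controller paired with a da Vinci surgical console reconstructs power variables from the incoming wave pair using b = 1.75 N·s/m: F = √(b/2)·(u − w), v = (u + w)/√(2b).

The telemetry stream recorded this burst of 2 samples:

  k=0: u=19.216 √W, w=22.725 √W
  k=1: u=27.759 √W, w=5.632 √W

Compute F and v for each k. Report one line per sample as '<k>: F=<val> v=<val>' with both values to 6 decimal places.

0: F=-3.282369 v=22.418407
1: F=20.697913 v=17.848240

k=0: u−w=-3.509000, u+w=41.941000; √(b/2)=0.935414, √(2b)=1.870829; F=0.935414×(-3.509)=-3.282369, v=41.941000/1.870829=22.418407
k=1: u−w=22.127000, u+w=33.391000; √(b/2)=0.935414, √(2b)=1.870829; F=0.935414×22.127=20.697913, v=33.391000/1.870829=17.848240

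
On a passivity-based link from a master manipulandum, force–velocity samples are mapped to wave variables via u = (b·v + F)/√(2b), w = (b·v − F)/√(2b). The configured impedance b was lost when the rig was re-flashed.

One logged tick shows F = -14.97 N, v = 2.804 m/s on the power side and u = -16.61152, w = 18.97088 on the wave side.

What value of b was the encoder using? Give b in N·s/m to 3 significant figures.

b = 0.354 N·s/m

u + w = 2.3594;  u + w = √(2b)·v, so √(2b) = 2.3594/2.804 = 0.8414.
b = (√(2b))²/2 = 0.7080/2 = 0.3540.
(Check via u − w = 2F/√(2b): u − w = -35.5824, 2F/√(2b) = -35.5824.)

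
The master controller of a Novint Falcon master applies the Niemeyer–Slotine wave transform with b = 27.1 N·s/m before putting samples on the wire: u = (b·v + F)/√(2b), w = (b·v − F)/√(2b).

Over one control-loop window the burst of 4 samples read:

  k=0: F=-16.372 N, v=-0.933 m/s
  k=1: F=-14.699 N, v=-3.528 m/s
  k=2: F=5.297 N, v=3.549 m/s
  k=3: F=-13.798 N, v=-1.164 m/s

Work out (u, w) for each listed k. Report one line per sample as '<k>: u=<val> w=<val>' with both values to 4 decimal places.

0: u=-5.6582 w=-1.2106
1: u=-14.9833 w=-10.9901
2: u=13.7835 w=12.3445
3: u=-6.1589 w=-2.4105

k=0: b·v=27.1×(-0.933)=-25.2843; √(2b)=7.3621; u=(-25.2843+(-16.372))/7.3621=-5.6582, w=(-25.2843−(-16.372))/7.3621=-1.2106
k=1: b·v=27.1×(-3.528)=-95.6088; √(2b)=7.3621; u=(-95.6088+(-14.699))/7.3621=-14.9833, w=(-95.6088−(-14.699))/7.3621=-10.9901
k=2: b·v=27.1×3.549=96.1779; √(2b)=7.3621; u=(96.1779+5.297)/7.3621=13.7835, w=(96.1779−5.297)/7.3621=12.3445
k=3: b·v=27.1×(-1.164)=-31.5444; √(2b)=7.3621; u=(-31.5444+(-13.798))/7.3621=-6.1589, w=(-31.5444−(-13.798))/7.3621=-2.4105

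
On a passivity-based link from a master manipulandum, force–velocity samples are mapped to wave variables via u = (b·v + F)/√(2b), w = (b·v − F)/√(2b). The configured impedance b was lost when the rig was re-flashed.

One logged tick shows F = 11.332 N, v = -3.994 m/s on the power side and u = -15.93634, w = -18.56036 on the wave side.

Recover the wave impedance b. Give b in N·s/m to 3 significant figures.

b = 37.3 N·s/m

u + w = -34.49670;  u + w = √(2b)·v, so √(2b) = -34.49670/(-3.994) = 8.63713.
b = (√(2b))²/2 = 74.60003/2 = 37.30001.
(Check via u − w = 2F/√(2b): u − w = 2.62402, 2F/√(2b) = 2.62402.)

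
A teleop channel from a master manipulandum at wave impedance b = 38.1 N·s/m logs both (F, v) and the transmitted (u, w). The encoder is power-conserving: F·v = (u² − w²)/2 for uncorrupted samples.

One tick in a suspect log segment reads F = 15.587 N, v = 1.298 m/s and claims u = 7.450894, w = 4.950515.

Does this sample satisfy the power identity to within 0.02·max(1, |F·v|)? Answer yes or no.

F·v = 15.587×1.298 = 20.231926 W.
(u² − w²)/2 = (55.515821 − 24.507599)/2 = 15.504111 W.
|Δ| = 4.727815;  2% of max(1, |F·v|) = 0.404639.

no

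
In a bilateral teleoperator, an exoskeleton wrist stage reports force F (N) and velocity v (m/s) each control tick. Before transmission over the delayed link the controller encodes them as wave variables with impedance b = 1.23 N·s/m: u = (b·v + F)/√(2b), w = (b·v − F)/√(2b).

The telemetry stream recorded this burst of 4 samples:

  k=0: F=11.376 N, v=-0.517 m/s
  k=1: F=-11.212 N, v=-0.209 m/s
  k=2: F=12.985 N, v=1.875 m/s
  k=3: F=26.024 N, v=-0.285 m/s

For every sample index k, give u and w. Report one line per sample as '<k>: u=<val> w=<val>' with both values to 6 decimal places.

k=0: b·v=1.23×(-0.517)=-0.635910; √(2b)=1.568439; u=(-0.635910+11.376)/1.568439=6.847631, w=(-0.635910−11.376)/1.568439=-7.658514
k=1: b·v=1.23×(-0.209)=-0.257070; √(2b)=1.568439; u=(-0.257070+(-11.212))/1.568439=-7.312412, w=(-0.257070−(-11.212))/1.568439=6.984608
k=2: b·v=1.23×1.875=2.306250; √(2b)=1.568439; u=(2.306250+12.985)/1.568439=9.749345, w=(2.306250−12.985)/1.568439=-6.808522
k=3: b·v=1.23×(-0.285)=-0.350550; √(2b)=1.568439; u=(-0.350550+26.024)/1.568439=16.368794, w=(-0.350550−26.024)/1.568439=-16.815799

0: u=6.847631 w=-7.658514
1: u=-7.312412 w=6.984608
2: u=9.749345 w=-6.808522
3: u=16.368794 w=-16.815799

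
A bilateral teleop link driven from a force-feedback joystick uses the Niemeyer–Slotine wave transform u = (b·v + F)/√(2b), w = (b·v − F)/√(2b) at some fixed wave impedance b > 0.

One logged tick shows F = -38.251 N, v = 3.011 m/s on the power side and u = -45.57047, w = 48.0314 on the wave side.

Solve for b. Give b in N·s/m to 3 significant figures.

b = 0.334 N·s/m

u + w = 2.46093;  u + w = √(2b)·v, so √(2b) = 2.46093/3.011 = 0.81731.
b = (√(2b))²/2 = 0.66800/2 = 0.33400.
(Check via u − w = 2F/√(2b): u − w = -93.60187, 2F/√(2b) = -93.60182.)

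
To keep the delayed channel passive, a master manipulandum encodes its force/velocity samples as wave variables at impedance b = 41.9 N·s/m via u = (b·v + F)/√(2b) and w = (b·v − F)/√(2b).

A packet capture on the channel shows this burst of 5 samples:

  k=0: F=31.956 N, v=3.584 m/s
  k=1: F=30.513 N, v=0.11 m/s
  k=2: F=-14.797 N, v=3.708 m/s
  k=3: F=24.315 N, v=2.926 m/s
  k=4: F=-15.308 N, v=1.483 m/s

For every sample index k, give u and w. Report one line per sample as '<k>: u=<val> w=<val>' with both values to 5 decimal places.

0: u=19.89523 w=12.91354
1: u=3.83669 w=-2.82973
2: u=15.35554 w=18.58836
3: u=16.04879 w=10.73650
4: u=5.11563 w=8.46010

k=0: b·v=41.9×3.584=150.16960; √(2b)=9.15423; u=(150.16960+31.956)/9.15423=19.89523, w=(150.16960−31.956)/9.15423=12.91354
k=1: b·v=41.9×0.11=4.60900; √(2b)=9.15423; u=(4.60900+30.513)/9.15423=3.83669, w=(4.60900−30.513)/9.15423=-2.82973
k=2: b·v=41.9×3.708=155.36520; √(2b)=9.15423; u=(155.36520+(-14.797))/9.15423=15.35554, w=(155.36520−(-14.797))/9.15423=18.58836
k=3: b·v=41.9×2.926=122.59940; √(2b)=9.15423; u=(122.59940+24.315)/9.15423=16.04879, w=(122.59940−24.315)/9.15423=10.73650
k=4: b·v=41.9×1.483=62.13770; √(2b)=9.15423; u=(62.13770+(-15.308))/9.15423=5.11563, w=(62.13770−(-15.308))/9.15423=8.46010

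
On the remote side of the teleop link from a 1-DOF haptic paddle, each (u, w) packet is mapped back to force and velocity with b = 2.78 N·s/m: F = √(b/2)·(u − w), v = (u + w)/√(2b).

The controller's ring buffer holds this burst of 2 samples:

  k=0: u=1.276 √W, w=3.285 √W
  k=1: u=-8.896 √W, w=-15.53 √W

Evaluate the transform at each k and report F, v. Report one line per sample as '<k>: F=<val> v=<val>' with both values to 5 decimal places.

0: F=-2.36858 v=1.93429
1: F=7.82137 v=-10.35893

k=0: u−w=-2.00900, u+w=4.56100; √(b/2)=1.17898, √(2b)=2.35797; F=1.17898×(-2.009)=-2.36858, v=4.56100/2.35797=1.93429
k=1: u−w=6.63400, u+w=-24.42600; √(b/2)=1.17898, √(2b)=2.35797; F=1.17898×6.634=7.82137, v=-24.42600/2.35797=-10.35893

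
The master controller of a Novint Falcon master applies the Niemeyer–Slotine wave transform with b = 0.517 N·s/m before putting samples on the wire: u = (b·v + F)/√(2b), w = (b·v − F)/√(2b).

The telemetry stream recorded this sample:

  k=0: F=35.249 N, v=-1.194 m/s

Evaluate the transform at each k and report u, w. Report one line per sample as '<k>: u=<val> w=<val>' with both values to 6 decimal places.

0: u=34.057563 w=-35.271691

k=0: b·v=0.517×(-1.194)=-0.617298; √(2b)=1.016858; u=(-0.617298+35.249)/1.016858=34.057563, w=(-0.617298−35.249)/1.016858=-35.271691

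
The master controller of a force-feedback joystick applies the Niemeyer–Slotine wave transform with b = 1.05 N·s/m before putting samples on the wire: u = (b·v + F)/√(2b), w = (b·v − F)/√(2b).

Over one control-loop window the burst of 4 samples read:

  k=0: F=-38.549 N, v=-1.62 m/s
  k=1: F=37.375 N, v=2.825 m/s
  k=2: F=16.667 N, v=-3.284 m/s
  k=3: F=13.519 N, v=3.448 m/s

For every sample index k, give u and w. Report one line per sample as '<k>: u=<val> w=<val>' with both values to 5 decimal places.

k=0: b·v=1.05×(-1.62)=-1.70100; √(2b)=1.44914; u=(-1.70100+(-38.549))/1.44914=-27.77514, w=(-1.70100−(-38.549))/1.44914=25.42754
k=1: b·v=1.05×2.825=2.96625; √(2b)=1.44914; u=(2.96625+37.375)/1.44914=27.83811, w=(2.96625−37.375)/1.44914=-23.74429
k=2: b·v=1.05×(-3.284)=-3.44820; √(2b)=1.44914; u=(-3.44820+16.667)/1.44914=9.12184, w=(-3.44820−16.667)/1.44914=-13.88081
k=3: b·v=1.05×3.448=3.62040; √(2b)=1.44914; u=(3.62040+13.519)/1.44914=11.82731, w=(3.62040−13.519)/1.44914=-6.83068

0: u=-27.77514 w=25.42754
1: u=27.83811 w=-23.74429
2: u=9.12184 w=-13.88081
3: u=11.82731 w=-6.83068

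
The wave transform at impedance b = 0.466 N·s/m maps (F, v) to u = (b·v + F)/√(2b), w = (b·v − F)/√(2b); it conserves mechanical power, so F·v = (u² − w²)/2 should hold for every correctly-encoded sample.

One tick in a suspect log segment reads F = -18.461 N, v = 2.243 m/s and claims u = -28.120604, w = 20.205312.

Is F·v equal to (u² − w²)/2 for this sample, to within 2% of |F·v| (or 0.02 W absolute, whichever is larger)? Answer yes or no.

F·v = (-18.461)×2.243 = -41.408023 W.
(u² − w²)/2 = (790.768369 − 408.254633)/2 = 191.256868 W.
|Δ| = 232.664891;  2% of max(1, |F·v|) = 0.828160.

no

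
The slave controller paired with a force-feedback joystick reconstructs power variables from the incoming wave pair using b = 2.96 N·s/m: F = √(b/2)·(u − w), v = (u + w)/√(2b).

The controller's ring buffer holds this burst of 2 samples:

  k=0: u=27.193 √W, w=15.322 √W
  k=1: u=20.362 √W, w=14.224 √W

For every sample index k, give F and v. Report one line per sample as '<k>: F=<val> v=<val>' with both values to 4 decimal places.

0: F=14.4417 v=17.4736
1: F=7.4672 v=14.2148

k=0: u−w=11.8710, u+w=42.5150; √(b/2)=1.2166, √(2b)=2.4331; F=1.2166×11.871=14.4417, v=42.5150/2.4331=17.4736
k=1: u−w=6.1380, u+w=34.5860; √(b/2)=1.2166, √(2b)=2.4331; F=1.2166×6.138=7.4672, v=34.5860/2.4331=14.2148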